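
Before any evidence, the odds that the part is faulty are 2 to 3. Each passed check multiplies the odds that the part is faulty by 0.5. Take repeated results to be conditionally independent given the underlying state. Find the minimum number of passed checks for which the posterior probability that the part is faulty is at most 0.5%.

Prior odds = 2/3.
Likelihood ratio per passed check = 0.5.
Target odds: 0.005 ÷ 0.995 = 1/199.
Need (2/3) × 0.5ⁿ ≤ 1/199, i.e. 0.5ⁿ ≤ 3/398.
0.5⁷ = 0.0078125 is still above 3/398 but 0.5⁸ = 0.00390625 is at or below it, so n = 8.

8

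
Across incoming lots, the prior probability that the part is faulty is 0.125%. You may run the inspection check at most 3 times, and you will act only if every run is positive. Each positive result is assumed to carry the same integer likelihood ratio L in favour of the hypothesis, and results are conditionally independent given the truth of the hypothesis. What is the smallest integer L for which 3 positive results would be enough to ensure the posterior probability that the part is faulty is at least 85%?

17

Prior odds = 0.00125/0.99875 = 1/799.
Target odds = 0.85/0.15 = 17/3.
Need L³ ≥ 17/3 ÷ (1/799) = 13583/3.
16³ = 4096 < 13583/3 ≤ 4913 = 17³, so L = 17.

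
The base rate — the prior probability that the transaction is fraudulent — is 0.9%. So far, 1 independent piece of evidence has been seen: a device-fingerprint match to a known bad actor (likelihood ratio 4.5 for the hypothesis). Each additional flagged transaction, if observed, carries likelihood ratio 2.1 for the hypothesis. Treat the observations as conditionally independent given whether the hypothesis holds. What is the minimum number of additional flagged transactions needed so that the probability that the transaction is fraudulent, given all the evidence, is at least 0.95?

9

Prior odds = 0.009/0.991 = 9/991.
Bayes factor of the evidence already in hand = 4.5.
Odds after that evidence = (9/991) × 4.5 = 81/1982.
Target odds = 0.95/0.05 = 19.
Need 2.1ⁿ ≥ 19 ÷ (81/1982) = 37658/81.
2.1⁸ ≈378.229 falls short of 37658/81 but 2.1⁹ ≈794.28 reaches it, so n = 9.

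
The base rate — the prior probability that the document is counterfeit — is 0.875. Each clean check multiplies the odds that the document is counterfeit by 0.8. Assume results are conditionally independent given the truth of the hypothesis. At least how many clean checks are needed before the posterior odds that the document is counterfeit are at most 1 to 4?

Prior odds: 0.875 ÷ 0.125 = 7.
Likelihood ratio per clean check = 0.8.
Target odds = 0.25.
Require 0.8ⁿ ≤ 0.25 ÷ 7 = 1/28.
0.8¹⁴ ≈0.0439805 is still above 1/28 but 0.8¹⁵ ≈0.0351844 is at or below it, so n = 15.

15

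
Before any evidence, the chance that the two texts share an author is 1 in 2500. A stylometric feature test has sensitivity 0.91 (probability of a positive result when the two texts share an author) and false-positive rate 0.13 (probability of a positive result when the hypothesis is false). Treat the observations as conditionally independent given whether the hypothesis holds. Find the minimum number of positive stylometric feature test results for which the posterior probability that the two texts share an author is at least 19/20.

6

Prior odds: 0.0004 ÷ 0.9996 = 1/2499.
Likelihood ratio of a positive result = 0.91/0.13 = 7.
Target odds: 0.95 ÷ 0.05 = 19.
Require 7ⁿ ≥ 19 ÷ (1/2499) = 47481.
7⁵ = 16807 falls short of 47481 but 7⁶ = 117649 reaches it, so n = 6.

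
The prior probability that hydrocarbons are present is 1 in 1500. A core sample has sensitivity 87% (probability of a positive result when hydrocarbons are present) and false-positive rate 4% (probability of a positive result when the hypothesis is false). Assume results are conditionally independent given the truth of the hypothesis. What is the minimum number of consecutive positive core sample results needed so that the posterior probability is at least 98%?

4

Prior odds: (1/1500) ÷ (1499/1500) = 1/1499.
Likelihood ratio of a positive result = 0.87/0.04 = 21.75.
Target posterior odds = 0.98/0.02 = 49.
Need (1/1499) × 21.75ⁿ ≥ 49, i.e. 21.75ⁿ ≥ 73451.
21.75³ = 658503/64 falls short of 73451 but 21.75⁴ = 57289761/256 reaches it, so n = 4.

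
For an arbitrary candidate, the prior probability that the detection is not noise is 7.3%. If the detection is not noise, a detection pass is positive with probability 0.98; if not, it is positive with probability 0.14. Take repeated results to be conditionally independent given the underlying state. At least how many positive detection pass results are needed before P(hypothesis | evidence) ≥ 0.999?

Prior odds = 0.073/0.927 = 73/927.
Likelihood ratio of a positive = 0.98/0.14 = 7.
Target posterior odds = 0.999/0.001 = 999.
Require 7ⁿ ≥ 999 ÷ (73/927) = 926073/73.
7⁴ = 2401 falls short of 926073/73 but 7⁵ = 16807 reaches it, so n = 5.

5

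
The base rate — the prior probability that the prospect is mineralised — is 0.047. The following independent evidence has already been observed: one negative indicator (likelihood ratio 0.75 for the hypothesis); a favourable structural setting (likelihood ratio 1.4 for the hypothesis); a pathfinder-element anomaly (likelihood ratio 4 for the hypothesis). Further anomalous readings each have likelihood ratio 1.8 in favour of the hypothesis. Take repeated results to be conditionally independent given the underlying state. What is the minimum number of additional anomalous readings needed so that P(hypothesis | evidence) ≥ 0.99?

Prior odds = 0.047/0.953 = 47/953.
Combined Bayes factor of the evidence already in hand = 0.75 × 1.4 × 4 = 4.2.
Odds after that evidence = (47/953) × 4.2 = 987/4765.
Target odds = 0.99/0.01 = 99.
Need 1.8ⁿ ≥ 99 ÷ (987/4765) = 157245/329.
1.8¹⁰ ≈357.047 falls short of 157245/329 but 1.8¹¹ ≈642.684 reaches it, so n = 11.

11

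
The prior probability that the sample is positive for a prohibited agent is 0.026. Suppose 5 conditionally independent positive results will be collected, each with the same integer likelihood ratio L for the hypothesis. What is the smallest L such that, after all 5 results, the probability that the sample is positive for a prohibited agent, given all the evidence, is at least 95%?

Prior odds = 0.026/0.974 = 13/487.
Target odds = 0.95/0.05 = 19.
Need L⁵ ≥ 19 ÷ (13/487) = 9253/13.
3⁵ = 243 < 9253/13 ≤ 1024 = 4⁵, so L = 4.

4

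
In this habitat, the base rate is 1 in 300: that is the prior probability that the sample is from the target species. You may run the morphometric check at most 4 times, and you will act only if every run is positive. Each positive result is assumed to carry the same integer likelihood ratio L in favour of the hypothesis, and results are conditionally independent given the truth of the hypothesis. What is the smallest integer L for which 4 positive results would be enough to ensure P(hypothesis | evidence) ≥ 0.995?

Prior odds = (1/300)/(299/300) = 1/299.
Target odds = 0.995/0.005 = 199.
Need L⁴ ≥ 199 ÷ (1/299) = 59501.
15⁴ = 50625 < 59501 ≤ 65536 = 16⁴, so L = 16.

16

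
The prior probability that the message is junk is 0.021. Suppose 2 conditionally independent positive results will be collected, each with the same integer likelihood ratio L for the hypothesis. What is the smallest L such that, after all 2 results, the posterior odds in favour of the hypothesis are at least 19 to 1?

30

Prior odds = 0.021/0.979 = 21/979.
Target odds = 19.
Need L² ≥ 19 ÷ (21/979) = 18601/21.
29² = 841 < 18601/21 ≤ 900 = 30², so L = 30.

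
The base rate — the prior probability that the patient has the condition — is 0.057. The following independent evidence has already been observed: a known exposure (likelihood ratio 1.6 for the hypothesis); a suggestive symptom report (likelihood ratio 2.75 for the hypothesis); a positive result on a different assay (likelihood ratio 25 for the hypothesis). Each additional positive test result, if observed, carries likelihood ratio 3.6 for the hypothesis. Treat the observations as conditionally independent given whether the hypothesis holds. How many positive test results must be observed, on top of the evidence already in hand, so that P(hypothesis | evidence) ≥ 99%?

Prior odds = 0.057/0.943 = 57/943.
Combined Bayes factor of the evidence already in hand = 1.6 × 2.75 × 25 = 110.
Odds after that evidence = (57/943) × 110 = 6270/943.
Target odds = 0.99/0.01 = 99.
Need 3.6ⁿ ≥ 99 ÷ (6270/943) = 2829/190.
3.6² = 12.96 falls short of 2829/190 but 3.6³ = 46.656 reaches it, so n = 3.

3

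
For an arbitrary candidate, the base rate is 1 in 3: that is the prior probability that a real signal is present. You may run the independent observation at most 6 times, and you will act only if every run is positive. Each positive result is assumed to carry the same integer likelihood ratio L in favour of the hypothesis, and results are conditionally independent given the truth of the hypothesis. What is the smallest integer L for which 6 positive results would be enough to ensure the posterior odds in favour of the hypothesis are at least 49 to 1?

3

Prior odds = (1/3)/(2/3) = 0.5.
Target odds = 49.
Need L⁶ ≥ 49 ÷ 0.5 = 98.
2⁶ = 64 < 98 ≤ 729 = 3⁶, so L = 3.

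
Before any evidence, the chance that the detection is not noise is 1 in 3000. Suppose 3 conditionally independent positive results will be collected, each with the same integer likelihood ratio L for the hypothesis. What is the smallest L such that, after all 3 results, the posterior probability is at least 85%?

Prior odds = (1/3000)/(2999/3000) = 1/2999.
Target odds = 0.85/0.15 = 17/3.
Need L³ ≥ 17/3 ÷ (1/2999) = 50983/3.
25³ = 15625 < 50983/3 ≤ 17576 = 26³, so L = 26.

26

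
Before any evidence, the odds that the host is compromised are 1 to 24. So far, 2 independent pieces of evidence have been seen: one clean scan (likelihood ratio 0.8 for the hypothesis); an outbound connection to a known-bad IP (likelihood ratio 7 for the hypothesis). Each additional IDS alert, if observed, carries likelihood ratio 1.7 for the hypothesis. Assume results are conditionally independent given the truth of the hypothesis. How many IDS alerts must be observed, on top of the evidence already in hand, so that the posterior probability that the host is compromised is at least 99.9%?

Prior odds = 1/24.
Combined Bayes factor of the evidence already in hand = 0.8 × 7 = 5.6.
Odds after that evidence = (1/24) × 5.6 = 7/30.
Target odds = 0.999/0.001 = 999.
Need 1.7ⁿ ≥ 999 ÷ (7/30) = 29970/7.
1.7¹⁵ ≈2862.42 falls short of 29970/7 but 1.7¹⁶ ≈4866.12 reaches it, so n = 16.

16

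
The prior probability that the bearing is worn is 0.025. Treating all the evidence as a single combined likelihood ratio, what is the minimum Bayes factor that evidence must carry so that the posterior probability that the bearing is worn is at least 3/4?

117

Prior odds = 0.025/0.975 = 1/39.
Target odds = 0.75/0.25 = 3.
Required Bayes factor = 3 ÷ (1/39) = 117.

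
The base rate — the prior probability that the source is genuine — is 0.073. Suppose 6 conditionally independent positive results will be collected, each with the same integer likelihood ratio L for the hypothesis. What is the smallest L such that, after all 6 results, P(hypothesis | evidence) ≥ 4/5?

Prior odds = 0.073/0.927 = 73/927.
Target odds = 0.8/0.2 = 4.
Need L⁶ ≥ 4 ÷ (73/927) = 3708/73.
1⁶ = 1 < 3708/73 ≤ 64 = 2⁶, so L = 2.

2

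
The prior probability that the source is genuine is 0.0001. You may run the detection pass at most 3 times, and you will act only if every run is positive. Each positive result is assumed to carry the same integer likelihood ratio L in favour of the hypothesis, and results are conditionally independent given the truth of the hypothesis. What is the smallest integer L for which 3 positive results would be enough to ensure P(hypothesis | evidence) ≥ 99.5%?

Prior odds = 0.0001/0.9999 = 1/9999.
Target odds = 0.995/0.005 = 199.
Need L³ ≥ 199 ÷ (1/9999) = 1989801.
125³ = 1953125 < 1989801 ≤ 2000376 = 126³, so L = 126.

126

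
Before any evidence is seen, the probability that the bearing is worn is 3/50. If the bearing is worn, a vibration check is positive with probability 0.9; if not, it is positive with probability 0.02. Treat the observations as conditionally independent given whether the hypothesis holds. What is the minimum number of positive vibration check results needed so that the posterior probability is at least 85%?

Prior odds: 0.06 ÷ 0.94 = 3/47.
Likelihood ratio of a positive = 0.9/0.02 = 45.
Target odds: 0.85 ÷ 0.15 = 17/3.
Require 45ⁿ ≥ 17/3 ÷ (3/47) = 799/9.
45¹ = 45 falls short of 799/9 but 45² = 2025 reaches it, so n = 2.

2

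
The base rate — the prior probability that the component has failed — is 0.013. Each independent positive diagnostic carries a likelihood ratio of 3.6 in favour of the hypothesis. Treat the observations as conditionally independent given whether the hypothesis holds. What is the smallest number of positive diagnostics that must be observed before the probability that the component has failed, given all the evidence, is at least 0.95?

Prior odds: 0.013 ÷ 0.987 = 13/987.
Likelihood ratio per positive diagnostic = 3.6.
Target odds: 0.95 ÷ 0.05 = 19.
Require 3.6ⁿ ≥ 19 ÷ (13/987) = 18753/13.
3.6⁵ = 604.66176 falls short of 18753/13 but 3.6⁶ = 34012224/15625 reaches it, so n = 6.

6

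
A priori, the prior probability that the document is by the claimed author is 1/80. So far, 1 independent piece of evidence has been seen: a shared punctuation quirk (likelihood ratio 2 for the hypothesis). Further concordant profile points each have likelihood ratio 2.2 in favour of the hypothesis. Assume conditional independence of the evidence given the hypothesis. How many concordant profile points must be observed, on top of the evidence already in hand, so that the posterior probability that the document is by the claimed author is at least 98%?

Prior odds = 0.0125/0.9875 = 1/79.
Bayes factor of the evidence already in hand = 2.
Odds after that evidence = (1/79) × 2 = 2/79.
Target odds = 0.98/0.02 = 49.
Need 2.2ⁿ ≥ 49 ÷ (2/79) = 1935.5.
2.2⁹ ≈1207.27 falls short of 1935.5 but 2.2¹⁰ ≈2655.99 reaches it, so n = 10.

10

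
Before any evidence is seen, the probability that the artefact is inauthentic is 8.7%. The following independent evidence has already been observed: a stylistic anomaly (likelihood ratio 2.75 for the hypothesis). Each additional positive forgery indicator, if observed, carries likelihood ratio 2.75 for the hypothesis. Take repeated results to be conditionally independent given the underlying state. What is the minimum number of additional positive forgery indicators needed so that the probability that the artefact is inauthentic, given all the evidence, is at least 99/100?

6

Prior odds = 0.087/0.913 = 87/913.
Bayes factor of the evidence already in hand = 2.75.
Odds after that evidence = (87/913) × 2.75 = 87/332.
Target odds = 0.99/0.01 = 99.
Need 2.75ⁿ ≥ 99 ÷ (87/332) = 10956/29.
2.75⁵ = 161051/1024 falls short of 10956/29 but 2.75⁶ = 1771561/4096 reaches it, so n = 6.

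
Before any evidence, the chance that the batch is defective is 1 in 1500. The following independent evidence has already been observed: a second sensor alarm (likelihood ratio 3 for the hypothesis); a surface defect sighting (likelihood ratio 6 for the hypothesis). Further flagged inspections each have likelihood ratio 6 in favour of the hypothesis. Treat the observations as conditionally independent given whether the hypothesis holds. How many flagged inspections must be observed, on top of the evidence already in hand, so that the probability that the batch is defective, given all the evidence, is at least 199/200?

Prior odds = (1/1500)/(1499/1500) = 1/1499.
Combined Bayes factor of the evidence already in hand = 3 × 6 = 18.
Odds after that evidence = (1/1499) × 18 = 18/1499.
Target odds = 0.995/0.005 = 199.
Need 6ⁿ ≥ 199 ÷ (18/1499) = 298301/18.
6⁵ = 7776 falls short of 298301/18 but 6⁶ = 46656 reaches it, so n = 6.

6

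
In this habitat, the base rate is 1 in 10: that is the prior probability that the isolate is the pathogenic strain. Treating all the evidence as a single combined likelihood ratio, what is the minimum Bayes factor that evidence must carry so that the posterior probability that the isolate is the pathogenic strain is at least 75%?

27

Prior odds = 0.1/0.9 = 1/9.
Target odds = 0.75/0.25 = 3.
Required Bayes factor = 3 ÷ (1/9) = 27.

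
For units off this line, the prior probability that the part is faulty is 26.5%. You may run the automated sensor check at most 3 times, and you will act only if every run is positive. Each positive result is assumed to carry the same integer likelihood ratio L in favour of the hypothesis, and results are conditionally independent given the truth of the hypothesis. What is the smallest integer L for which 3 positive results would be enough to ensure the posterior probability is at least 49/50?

Prior odds = 0.265/0.735 = 53/147.
Target odds = 0.98/0.02 = 49.
Need L³ ≥ 49 ÷ (53/147) = 7203/53.
5³ = 125 < 7203/53 ≤ 216 = 6³, so L = 6.

6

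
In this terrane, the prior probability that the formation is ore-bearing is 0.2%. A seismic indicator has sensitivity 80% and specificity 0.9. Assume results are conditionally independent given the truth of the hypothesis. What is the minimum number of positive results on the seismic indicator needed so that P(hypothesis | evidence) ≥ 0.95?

5

Prior odds: 0.002 ÷ 0.998 = 1/499.
False-positive rate = 1 − 0.9 = 0.1; likelihood ratio of a positive = 0.8/0.1 = 8.
Target posterior odds = 0.95/0.05 = 19.
Need (1/499) × 8ⁿ ≥ 19, i.e. 8ⁿ ≥ 9481.
8⁴ = 4096 falls short of 9481 but 8⁵ = 32768 reaches it, so n = 5.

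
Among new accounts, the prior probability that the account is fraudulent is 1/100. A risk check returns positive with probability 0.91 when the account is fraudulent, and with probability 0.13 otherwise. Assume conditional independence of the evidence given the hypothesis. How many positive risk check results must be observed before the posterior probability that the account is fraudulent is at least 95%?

4

Prior odds = 0.01/0.99 = 1/99.
Likelihood ratio of a positive result = 0.91/0.13 = 7.
Target posterior odds = 0.95/0.05 = 19.
Require 7ⁿ ≥ 19 ÷ (1/99) = 1881.
7³ = 343 falls short of 1881 but 7⁴ = 2401 reaches it, so n = 4.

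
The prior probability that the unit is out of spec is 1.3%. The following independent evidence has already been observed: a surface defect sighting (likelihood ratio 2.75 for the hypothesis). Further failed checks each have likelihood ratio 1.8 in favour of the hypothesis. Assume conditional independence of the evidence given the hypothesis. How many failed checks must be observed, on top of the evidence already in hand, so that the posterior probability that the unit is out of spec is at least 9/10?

Prior odds = 0.013/0.987 = 13/987.
Bayes factor of the evidence already in hand = 2.75.
Odds after that evidence = (13/987) × 2.75 = 143/3948.
Target odds = 0.9/0.1 = 9.
Need 1.8ⁿ ≥ 9 ÷ (143/3948) = 35532/143.
1.8⁹ = 387420489/1953125 falls short of 35532/143 but 1.8¹⁰ ≈357.047 reaches it, so n = 10.

10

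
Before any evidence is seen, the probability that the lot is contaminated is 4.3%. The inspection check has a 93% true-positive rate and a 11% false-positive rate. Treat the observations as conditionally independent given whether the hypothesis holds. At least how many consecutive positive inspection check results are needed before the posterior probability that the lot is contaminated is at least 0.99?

4

Prior odds: 0.043 ÷ 0.957 = 43/957.
Likelihood ratio of a positive result = 0.93/0.11 = 93/11.
Target posterior odds = 0.99/0.01 = 99.
Need (43/957) × (93/11)ⁿ ≥ 99, i.e. (93/11)ⁿ ≥ 94743/43.
(93/11)³ = 804357/1331 falls short of 94743/43 but (93/11)⁴ = 74805201/14641 reaches it, so n = 4.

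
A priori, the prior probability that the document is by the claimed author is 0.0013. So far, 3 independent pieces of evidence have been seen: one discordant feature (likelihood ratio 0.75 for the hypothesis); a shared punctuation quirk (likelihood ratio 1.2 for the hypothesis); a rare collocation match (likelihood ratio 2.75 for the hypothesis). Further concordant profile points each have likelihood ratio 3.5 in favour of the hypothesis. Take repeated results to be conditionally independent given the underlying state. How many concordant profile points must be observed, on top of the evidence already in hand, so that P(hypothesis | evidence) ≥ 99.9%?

Prior odds = 0.0013/0.9987 = 13/9987.
Combined Bayes factor of the evidence already in hand = 0.75 × 1.2 × 2.75 = 2.475.
Odds after that evidence = (13/9987) × 2.475 = 429/133160.
Target odds = 0.999/0.001 = 999.
Need 3.5ⁿ ≥ 999 ÷ (429/133160) = 44342280/143.
3.5¹⁰ = 282475249/1024 falls short of 44342280/143 but 3.5¹¹ ≈965492 reaches it, so n = 11.

11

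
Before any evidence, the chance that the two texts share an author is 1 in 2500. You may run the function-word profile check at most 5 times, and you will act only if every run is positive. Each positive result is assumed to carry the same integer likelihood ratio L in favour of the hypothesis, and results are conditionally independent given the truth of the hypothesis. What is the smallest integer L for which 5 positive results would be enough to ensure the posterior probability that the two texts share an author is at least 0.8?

7

Prior odds = 0.0004/0.9996 = 1/2499.
Target odds = 0.8/0.2 = 4.
Need L⁵ ≥ 4 ÷ (1/2499) = 9996.
6⁵ = 7776 < 9996 ≤ 16807 = 7⁵, so L = 7.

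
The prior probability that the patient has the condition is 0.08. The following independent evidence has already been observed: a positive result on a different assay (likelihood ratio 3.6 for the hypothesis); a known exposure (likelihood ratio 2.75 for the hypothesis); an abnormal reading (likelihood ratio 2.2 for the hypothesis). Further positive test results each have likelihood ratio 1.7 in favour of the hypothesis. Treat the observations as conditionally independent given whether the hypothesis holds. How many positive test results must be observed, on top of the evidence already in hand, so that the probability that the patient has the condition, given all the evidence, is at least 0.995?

9

Prior odds = 0.08/0.92 = 2/23.
Combined Bayes factor of the evidence already in hand = 3.6 × 2.75 × 2.2 = 21.78.
Odds after that evidence = (2/23) × 21.78 = 1089/575.
Target odds = 0.995/0.005 = 199.
Need 1.7ⁿ ≥ 199 ÷ (1089/575) = 114425/1089.
1.7⁸ ≈69.7576 falls short of 114425/1089 but 1.7⁹ ≈118.588 reaches it, so n = 9.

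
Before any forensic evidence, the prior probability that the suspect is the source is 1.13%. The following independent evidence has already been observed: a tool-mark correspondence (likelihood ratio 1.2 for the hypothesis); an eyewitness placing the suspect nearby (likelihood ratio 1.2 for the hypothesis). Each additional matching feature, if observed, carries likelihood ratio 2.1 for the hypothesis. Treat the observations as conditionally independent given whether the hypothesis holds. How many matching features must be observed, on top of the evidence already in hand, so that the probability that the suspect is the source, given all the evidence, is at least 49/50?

11

Prior odds = 0.0113/0.9887 = 113/9887.
Combined Bayes factor of the evidence already in hand = 1.2 × 1.2 = 1.44.
Odds after that evidence = (113/9887) × 1.44 = 4068/247175.
Target odds = 0.98/0.02 = 49.
Need 2.1ⁿ ≥ 49 ÷ (4068/247175) = 12111575/4068.
2.1¹⁰ ≈1667.99 falls short of 12111575/4068 but 2.1¹¹ ≈3502.78 reaches it, so n = 11.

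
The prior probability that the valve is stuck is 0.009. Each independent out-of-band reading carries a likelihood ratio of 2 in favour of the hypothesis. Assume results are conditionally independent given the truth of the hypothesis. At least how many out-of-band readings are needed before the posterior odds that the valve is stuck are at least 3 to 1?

9

Prior odds: 0.009 ÷ 0.991 = 9/991.
Likelihood ratio per out-of-band reading = 2.
Target odds = 3.
Need (9/991) × 2ⁿ ≥ 3, i.e. 2ⁿ ≥ 991/3.
2⁸ = 256 falls short of 991/3 but 2⁹ = 512 reaches it, so n = 9.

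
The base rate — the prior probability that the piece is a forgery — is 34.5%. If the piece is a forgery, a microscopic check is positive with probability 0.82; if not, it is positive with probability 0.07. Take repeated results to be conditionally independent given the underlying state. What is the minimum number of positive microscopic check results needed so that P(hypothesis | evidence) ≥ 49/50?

2

Prior odds: 0.345 ÷ 0.655 = 69/131.
Likelihood ratio of a positive = 0.82/0.07 = 82/7.
Target posterior odds = 0.98/0.02 = 49.
Need (69/131) × (82/7)ⁿ ≥ 49, i.e. (82/7)ⁿ ≥ 6419/69.
(82/7)¹ = 82/7 falls short of 6419/69 but (82/7)² = 6724/49 reaches it, so n = 2.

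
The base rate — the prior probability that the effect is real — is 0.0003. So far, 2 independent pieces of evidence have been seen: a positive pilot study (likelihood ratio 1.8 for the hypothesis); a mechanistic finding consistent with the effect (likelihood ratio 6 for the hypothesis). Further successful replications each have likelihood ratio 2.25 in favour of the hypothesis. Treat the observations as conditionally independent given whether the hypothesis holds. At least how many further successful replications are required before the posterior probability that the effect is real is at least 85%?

Prior odds = 0.0003/0.9997 = 3/9997.
Combined Bayes factor of the evidence already in hand = 1.8 × 6 = 10.8.
Odds after that evidence = (3/9997) × 10.8 = 162/49985.
Target odds = 0.85/0.15 = 17/3.
Need 2.25ⁿ ≥ 17/3 ÷ (162/49985) = 849745/486.
2.25⁹ = 387420489/262144 falls short of 849745/486 but 2.25¹⁰ ≈3325.26 reaches it, so n = 10.

10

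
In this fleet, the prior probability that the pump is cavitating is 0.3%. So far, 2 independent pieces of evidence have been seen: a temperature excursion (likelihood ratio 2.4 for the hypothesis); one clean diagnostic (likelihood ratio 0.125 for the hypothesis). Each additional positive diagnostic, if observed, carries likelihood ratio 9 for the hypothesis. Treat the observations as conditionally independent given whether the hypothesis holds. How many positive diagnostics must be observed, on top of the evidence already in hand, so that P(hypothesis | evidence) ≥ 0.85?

Prior odds = 0.003/0.997 = 3/997.
Combined Bayes factor of the evidence already in hand = 2.4 × 0.125 = 0.3.
Odds after that evidence = (3/997) × 0.3 = 9/9970.
Target odds = 0.85/0.15 = 17/3.
Need 9ⁿ ≥ 17/3 ÷ (9/9970) = 169490/27.
9³ = 729 falls short of 169490/27 but 9⁴ = 6561 reaches it, so n = 4.

4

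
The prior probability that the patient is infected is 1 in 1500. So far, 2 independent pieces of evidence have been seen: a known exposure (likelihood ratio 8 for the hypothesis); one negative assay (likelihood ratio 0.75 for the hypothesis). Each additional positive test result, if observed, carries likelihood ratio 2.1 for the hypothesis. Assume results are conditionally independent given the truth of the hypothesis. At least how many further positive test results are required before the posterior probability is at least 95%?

12

Prior odds = (1/1500)/(1499/1500) = 1/1499.
Combined Bayes factor of the evidence already in hand = 8 × 0.75 = 6.
Odds after that evidence = (1/1499) × 6 = 6/1499.
Target odds = 0.95/0.05 = 19.
Need 2.1ⁿ ≥ 19 ÷ (6/1499) = 28481/6.
2.1¹¹ ≈3502.78 falls short of 28481/6 but 2.1¹² ≈7355.83 reaches it, so n = 12.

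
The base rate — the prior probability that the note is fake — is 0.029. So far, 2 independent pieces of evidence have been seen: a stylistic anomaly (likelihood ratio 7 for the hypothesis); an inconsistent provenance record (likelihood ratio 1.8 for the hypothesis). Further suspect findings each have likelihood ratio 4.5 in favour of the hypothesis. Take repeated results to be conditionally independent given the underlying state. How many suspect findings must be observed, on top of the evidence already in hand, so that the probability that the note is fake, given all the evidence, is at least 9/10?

Prior odds = 0.029/0.971 = 29/971.
Combined Bayes factor of the evidence already in hand = 7 × 1.8 = 12.6.
Odds after that evidence = (29/971) × 12.6 = 1827/4855.
Target odds = 0.9/0.1 = 9.
Need 4.5ⁿ ≥ 9 ÷ (1827/4855) = 4855/203.
4.5² = 20.25 falls short of 4855/203 but 4.5³ = 91.125 reaches it, so n = 3.

3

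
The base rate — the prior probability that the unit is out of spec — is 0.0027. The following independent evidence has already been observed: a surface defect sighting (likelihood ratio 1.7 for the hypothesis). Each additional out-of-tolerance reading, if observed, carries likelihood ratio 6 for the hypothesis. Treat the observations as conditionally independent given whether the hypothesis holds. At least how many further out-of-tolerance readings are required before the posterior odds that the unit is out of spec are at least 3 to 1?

Prior odds = 0.0027/0.9973 = 27/9973.
Bayes factor of the evidence already in hand = 1.7.
Odds after that evidence = (27/9973) × 1.7 = 459/99730.
Target odds = 3.
Need 6ⁿ ≥ 3 ÷ (459/99730) = 99730/153.
6³ = 216 falls short of 99730/153 but 6⁴ = 1296 reaches it, so n = 4.

4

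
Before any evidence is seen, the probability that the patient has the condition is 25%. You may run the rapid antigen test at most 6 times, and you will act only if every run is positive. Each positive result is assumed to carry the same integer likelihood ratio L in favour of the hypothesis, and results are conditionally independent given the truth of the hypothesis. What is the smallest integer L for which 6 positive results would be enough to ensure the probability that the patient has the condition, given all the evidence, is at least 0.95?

2

Prior odds = 0.25/0.75 = 1/3.
Target odds = 0.95/0.05 = 19.
Need L⁶ ≥ 19 ÷ (1/3) = 57.
1⁶ = 1 < 57 ≤ 64 = 2⁶, so L = 2.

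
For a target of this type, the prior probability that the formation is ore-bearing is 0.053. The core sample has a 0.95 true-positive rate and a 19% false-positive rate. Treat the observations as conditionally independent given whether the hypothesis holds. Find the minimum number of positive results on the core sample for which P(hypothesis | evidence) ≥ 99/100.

Prior odds: 0.053 ÷ 0.947 = 53/947.
Likelihood ratio of a positive result = 0.95/0.19 = 5.
Target odds: 0.99 ÷ 0.01 = 99.
Need (53/947) × 5ⁿ ≥ 99, i.e. 5ⁿ ≥ 93753/53.
5⁴ = 625 falls short of 93753/53 but 5⁵ = 3125 reaches it, so n = 5.

5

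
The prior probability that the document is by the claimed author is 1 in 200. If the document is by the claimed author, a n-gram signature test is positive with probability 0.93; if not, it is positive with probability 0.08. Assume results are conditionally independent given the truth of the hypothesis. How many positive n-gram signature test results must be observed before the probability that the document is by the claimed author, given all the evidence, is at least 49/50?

Prior odds = 0.005/0.995 = 1/199.
Likelihood ratio of a positive = 0.93/0.08 = 11.625.
Target odds: 0.98 ÷ 0.02 = 49.
Need (1/199) × 11.625ⁿ ≥ 49, i.e. 11.625ⁿ ≥ 9751.
11.625³ = 804357/512 falls short of 9751 but 11.625⁴ = 74805201/4096 reaches it, so n = 4.

4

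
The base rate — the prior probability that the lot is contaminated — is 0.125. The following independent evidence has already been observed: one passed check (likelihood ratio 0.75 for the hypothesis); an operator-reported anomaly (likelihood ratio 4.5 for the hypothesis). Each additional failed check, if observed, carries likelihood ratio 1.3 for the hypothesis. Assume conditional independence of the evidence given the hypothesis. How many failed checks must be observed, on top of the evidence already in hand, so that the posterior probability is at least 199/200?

23

Prior odds = 0.125/0.875 = 1/7.
Combined Bayes factor of the evidence already in hand = 0.75 × 4.5 = 3.375.
Odds after that evidence = (1/7) × 3.375 = 27/56.
Target odds = 0.995/0.005 = 199.
Need 1.3ⁿ ≥ 199 ÷ (27/56) = 11144/27.
1.3²² ≈321.184 falls short of 11144/27 but 1.3²³ ≈417.539 reaches it, so n = 23.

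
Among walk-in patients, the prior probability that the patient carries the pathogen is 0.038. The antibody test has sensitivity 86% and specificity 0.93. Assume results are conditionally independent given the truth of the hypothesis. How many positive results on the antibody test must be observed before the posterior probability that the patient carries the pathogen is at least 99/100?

Prior odds = 0.038/0.962 = 19/481.
False-positive rate = 1 − 0.93 = 0.07; likelihood ratio of a positive = 0.86/0.07 = 86/7.
Target posterior odds = 0.99/0.01 = 99.
Need (19/481) × (86/7)ⁿ ≥ 99, i.e. (86/7)ⁿ ≥ 47619/19.
(86/7)³ = 636056/343 falls short of 47619/19 but (86/7)⁴ = 54700816/2401 reaches it, so n = 4.

4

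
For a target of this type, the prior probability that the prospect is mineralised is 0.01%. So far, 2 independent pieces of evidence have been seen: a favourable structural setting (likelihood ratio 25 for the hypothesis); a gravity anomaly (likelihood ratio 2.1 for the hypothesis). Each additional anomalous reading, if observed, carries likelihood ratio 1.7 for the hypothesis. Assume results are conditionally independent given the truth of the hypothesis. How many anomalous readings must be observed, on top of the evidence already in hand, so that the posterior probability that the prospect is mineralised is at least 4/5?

Prior odds = 0.0001/0.9999 = 1/9999.
Combined Bayes factor of the evidence already in hand = 25 × 2.1 = 52.5.
Odds after that evidence = (1/9999) × 52.5 = 35/6666.
Target odds = 0.8/0.2 = 4.
Need 1.7ⁿ ≥ 4 ÷ (35/6666) = 26664/35.
1.7¹² ≈582.622 falls short of 26664/35 but 1.7¹³ ≈990.458 reaches it, so n = 13.

13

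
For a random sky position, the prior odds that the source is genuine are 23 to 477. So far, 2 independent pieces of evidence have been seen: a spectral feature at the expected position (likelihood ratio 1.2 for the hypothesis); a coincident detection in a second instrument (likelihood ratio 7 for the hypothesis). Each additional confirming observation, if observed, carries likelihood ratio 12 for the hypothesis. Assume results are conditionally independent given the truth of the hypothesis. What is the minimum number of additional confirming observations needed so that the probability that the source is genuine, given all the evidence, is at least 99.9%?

4

Prior odds = 23/477.
Combined Bayes factor of the evidence already in hand = 1.2 × 7 = 8.4.
Odds after that evidence = (23/477) × 8.4 = 322/795.
Target odds = 0.999/0.001 = 999.
Need 12ⁿ ≥ 999 ÷ (322/795) = 794205/322.
12³ = 1728 falls short of 794205/322 but 12⁴ = 20736 reaches it, so n = 4.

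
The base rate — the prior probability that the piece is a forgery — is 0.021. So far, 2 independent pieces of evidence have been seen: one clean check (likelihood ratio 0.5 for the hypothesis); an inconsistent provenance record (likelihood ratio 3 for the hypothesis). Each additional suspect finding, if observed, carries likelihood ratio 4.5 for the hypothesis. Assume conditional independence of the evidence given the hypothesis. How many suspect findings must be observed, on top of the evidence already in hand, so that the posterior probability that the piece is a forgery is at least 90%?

Prior odds = 0.021/0.979 = 21/979.
Combined Bayes factor of the evidence already in hand = 0.5 × 3 = 1.5.
Odds after that evidence = (21/979) × 1.5 = 63/1958.
Target odds = 0.9/0.1 = 9.
Need 4.5ⁿ ≥ 9 ÷ (63/1958) = 1958/7.
4.5³ = 91.125 falls short of 1958/7 but 4.5⁴ = 410.0625 reaches it, so n = 4.

4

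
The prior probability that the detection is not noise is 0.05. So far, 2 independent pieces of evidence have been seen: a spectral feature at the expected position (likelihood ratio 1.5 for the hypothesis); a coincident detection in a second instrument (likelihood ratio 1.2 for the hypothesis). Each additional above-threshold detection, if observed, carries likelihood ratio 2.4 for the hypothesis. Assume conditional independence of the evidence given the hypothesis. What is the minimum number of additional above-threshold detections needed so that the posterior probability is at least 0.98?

Prior odds = 0.05/0.95 = 1/19.
Combined Bayes factor of the evidence already in hand = 1.5 × 1.2 = 1.8.
Odds after that evidence = (1/19) × 1.8 = 9/95.
Target odds = 0.98/0.02 = 49.
Need 2.4ⁿ ≥ 49 ÷ (9/95) = 4655/9.
2.4⁷ = 35831808/78125 falls short of 4655/9 but 2.4⁸ = 429981696/390625 reaches it, so n = 8.

8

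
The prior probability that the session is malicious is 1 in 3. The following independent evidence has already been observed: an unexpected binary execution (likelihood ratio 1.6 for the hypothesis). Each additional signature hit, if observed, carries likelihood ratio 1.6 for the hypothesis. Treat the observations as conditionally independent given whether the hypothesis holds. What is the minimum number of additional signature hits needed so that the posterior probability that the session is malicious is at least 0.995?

12

Prior odds = (1/3)/(2/3) = 0.5.
Bayes factor of the evidence already in hand = 1.6.
Odds after that evidence = 0.5 × 1.6 = 0.8.
Target odds = 0.995/0.005 = 199.
Need 1.6ⁿ ≥ 199 ÷ 0.8 = 248.75.
1.6¹¹ ≈175.922 falls short of 248.75 but 1.6¹² ≈281.475 reaches it, so n = 12.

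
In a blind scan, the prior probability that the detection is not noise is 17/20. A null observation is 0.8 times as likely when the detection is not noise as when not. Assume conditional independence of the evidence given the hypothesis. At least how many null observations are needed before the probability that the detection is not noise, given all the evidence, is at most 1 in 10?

18

Prior odds: 0.85 ÷ 0.15 = 17/3.
Likelihood ratio per null observation = 0.8.
Target odds: 0.1 ÷ 0.9 = 1/9.
Require 0.8ⁿ ≤ 1/9 ÷ (17/3) = 1/51.
0.8¹⁷ ≈0.022518 is still above 1/51 but 0.8¹⁸ ≈0.0180144 is at or below it, so n = 18.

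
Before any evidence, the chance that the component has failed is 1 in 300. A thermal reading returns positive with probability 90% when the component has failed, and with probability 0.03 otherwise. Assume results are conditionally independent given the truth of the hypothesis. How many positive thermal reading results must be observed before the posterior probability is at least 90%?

3

Prior odds = (1/300)/(299/300) = 1/299.
Likelihood ratio of a positive result = 0.9/0.03 = 30.
Target posterior odds = 0.9/0.1 = 9.
Require 30ⁿ ≥ 9 ÷ (1/299) = 2691.
30² = 900 falls short of 2691 but 30³ = 27000 reaches it, so n = 3.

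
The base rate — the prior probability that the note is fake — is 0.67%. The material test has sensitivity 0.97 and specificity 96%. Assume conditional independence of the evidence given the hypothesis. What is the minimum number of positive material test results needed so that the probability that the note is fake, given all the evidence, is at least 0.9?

Prior odds: 0.0067 ÷ 0.9933 = 67/9933.
False-positive rate = 1 − 0.96 = 0.04; likelihood ratio of a positive = 0.97/0.04 = 24.25.
Target posterior odds = 0.9/0.1 = 9.
Require 24.25ⁿ ≥ 9 ÷ (67/9933) = 89397/67.
24.25² = 588.0625 falls short of 89397/67 but 24.25³ = 912673/64 reaches it, so n = 3.

3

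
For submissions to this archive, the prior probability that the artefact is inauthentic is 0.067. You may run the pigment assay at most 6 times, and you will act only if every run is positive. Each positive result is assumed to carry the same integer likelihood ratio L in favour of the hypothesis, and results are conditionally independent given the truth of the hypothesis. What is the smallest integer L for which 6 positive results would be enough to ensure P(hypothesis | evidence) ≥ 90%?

3

Prior odds = 0.067/0.933 = 67/933.
Target odds = 0.9/0.1 = 9.
Need L⁶ ≥ 9 ÷ (67/933) = 8397/67.
2⁶ = 64 < 8397/67 ≤ 729 = 3⁶, so L = 3.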